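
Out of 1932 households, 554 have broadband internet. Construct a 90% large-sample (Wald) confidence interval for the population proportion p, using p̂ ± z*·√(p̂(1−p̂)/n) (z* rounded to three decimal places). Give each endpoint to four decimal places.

Sample proportion p̂ = 554/1932 = 0.28675.
SE(p̂) = √(0.28675·0.71325/1932) = 0.010289.
For 90% confidence, z* = 1.645.
Margin of error: 1.645 × 0.010289 = 0.01693.
Interval: 0.28675 ± 0.01693 → (0.2698, 0.3037).

(0.2698, 0.3037)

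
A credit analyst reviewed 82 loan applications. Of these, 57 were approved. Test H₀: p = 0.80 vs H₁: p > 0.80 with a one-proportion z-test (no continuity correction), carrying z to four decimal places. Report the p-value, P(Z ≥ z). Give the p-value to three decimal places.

Sample proportion p̂ = 57/82 = 0.69512.
SE₀ = √(0.80·0.20/82) = 0.044173.
z = (p̂ − p₀)/SE = (57/82 − 0.80)/0.044173 ≈ -2.3743.
From the standard normal, P(Z ≥ z) = 0.991.

p-value = 0.991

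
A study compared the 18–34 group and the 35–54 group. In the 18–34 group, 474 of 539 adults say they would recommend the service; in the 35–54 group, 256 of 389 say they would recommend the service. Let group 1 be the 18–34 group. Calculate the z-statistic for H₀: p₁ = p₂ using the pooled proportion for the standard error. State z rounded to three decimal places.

z = 8.120

Sample proportions: p̂₁ = 474/539 = 0.87941 and p̂₂ = 256/389 = 0.65810.
Pooled p̂ = (474+256)/(539+389) = 730/928 = 0.78664.
Pooled SE = √[0.1678387·0.00442598] ≈ 0.027255.
z = (p̂₁ − p̂₂)/SE = (0.87941 − 0.65810)/0.027255 = 0.22131/0.027255 = 8.120.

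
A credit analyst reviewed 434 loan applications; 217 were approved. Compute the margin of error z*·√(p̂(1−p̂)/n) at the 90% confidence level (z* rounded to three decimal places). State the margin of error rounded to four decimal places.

Sample proportion p̂ = 217/434 = 0.50000.
SE = √(p̂(1−p̂)/n) = √(0.250000/434) = 0.024001.
z* = 1.645 at the 90% level.
ME = 1.645·0.024001 = 0.0395.

ME = 0.0395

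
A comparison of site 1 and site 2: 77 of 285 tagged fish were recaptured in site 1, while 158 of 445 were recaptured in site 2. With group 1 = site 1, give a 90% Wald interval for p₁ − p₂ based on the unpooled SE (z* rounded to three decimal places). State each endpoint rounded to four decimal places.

p̂₁ = 77/285 = 0.27018, p̂₂ = 158/445 = 0.35506; p̂₁ − p̂₂ = -0.08488.
Unpooled SE = √(p̂₁(1−p̂₁)/n₁ + p̂₂(1−p̂₂)/n₂) = √(0.000691862 + 0.000514587) = 0.034734.
For 90% confidence, z* = 1.645. Margin of error = 0.05714.
Interval: -0.08488 ± 0.05714 → (-0.1420, -0.0277).

(-0.1420, -0.0277)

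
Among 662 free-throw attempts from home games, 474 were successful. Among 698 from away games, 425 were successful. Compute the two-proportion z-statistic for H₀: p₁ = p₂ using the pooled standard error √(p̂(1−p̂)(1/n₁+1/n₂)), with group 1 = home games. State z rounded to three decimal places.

z = 4.172

p̂₁ = 474/662 = 0.71601, p̂₂ = 425/698 = 0.60888.
Pooling: p̂ = 899/1360 = 0.66103.
Pooled SE = √[0.2240695·0.00294324] ≈ 0.025681.
z = 0.10713/0.025681 = 4.172.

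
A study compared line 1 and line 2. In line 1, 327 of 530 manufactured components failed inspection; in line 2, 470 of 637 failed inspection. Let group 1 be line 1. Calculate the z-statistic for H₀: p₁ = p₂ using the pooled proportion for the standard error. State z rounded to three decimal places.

p̂₁ = 327/530 = 0.61698, p̂₂ = 470/637 = 0.73783.
Pooling: p̂ = 797/1167 = 0.68295.
Pooled SE = √[0.2165301·0.00345665] ≈ 0.027358.
z = (p̂₁ − p̂₂)/SE = (0.61698 − 0.73783)/0.027358 = -0.12085/0.027358 = -4.417.

z = -4.417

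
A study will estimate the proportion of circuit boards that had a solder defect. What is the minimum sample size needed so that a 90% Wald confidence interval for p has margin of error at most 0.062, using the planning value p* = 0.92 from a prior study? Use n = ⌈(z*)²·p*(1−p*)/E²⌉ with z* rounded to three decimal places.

n = 52

z* = 1.645 at the 90% level.
p*(1−p*) = 0.0736.
(z*)²·p*(1−p*)/E² = 2.706025·0.0736/0.003844 = 51.812.
Rounding up, n = 52.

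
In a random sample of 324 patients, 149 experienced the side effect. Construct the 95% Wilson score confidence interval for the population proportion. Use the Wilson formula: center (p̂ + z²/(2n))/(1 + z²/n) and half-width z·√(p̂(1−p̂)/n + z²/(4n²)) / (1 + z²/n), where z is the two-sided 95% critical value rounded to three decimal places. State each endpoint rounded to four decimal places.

(0.4064, 0.5143)

p̂ = 149/324 = 0.45988; z = 1.960, so z² = 3.841600.
Denominator 1 + z²/n = 1 + 3.841600/324 = 1.011857.
Adjusted center: (0.45988 + z²/(2n))/1.011857 = 0.46035.
Radicand: p̂(1−p̂)/n + z²/(4n²) = 0.000766636 + 0.000009149 = 0.000775785.
Half-width = 1.960·√0.000775785/1.011857 = 0.05395.
CI: 0.46035 ± 0.05395 = (0.4064, 0.5143).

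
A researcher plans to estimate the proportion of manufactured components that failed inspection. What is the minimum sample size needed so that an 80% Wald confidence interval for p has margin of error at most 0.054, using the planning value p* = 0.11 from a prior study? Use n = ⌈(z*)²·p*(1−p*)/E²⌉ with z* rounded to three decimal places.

n = 56

The 80% critical value is z* = 1.282.
p*(1−p*) = 0.11·0.89 = 0.0979.
Required n before rounding: 1.643524 × 0.0979 / 0.054² = 55.179.
Rounding up, n = 56.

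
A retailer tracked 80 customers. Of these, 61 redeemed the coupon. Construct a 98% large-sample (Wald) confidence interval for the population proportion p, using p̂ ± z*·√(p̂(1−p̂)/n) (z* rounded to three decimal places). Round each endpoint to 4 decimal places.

The sample proportion is 61/80 = 0.76250.
SE = √(p̂(1−p̂)/n) = √(0.181094/80) = 0.047578.
For 98% confidence, z* = 2.326.
Margin = 2.326·0.047578 = 0.11067.
CI: 0.76250 ± 0.11067 = (0.6518, 0.8732).

(0.6518, 0.8732)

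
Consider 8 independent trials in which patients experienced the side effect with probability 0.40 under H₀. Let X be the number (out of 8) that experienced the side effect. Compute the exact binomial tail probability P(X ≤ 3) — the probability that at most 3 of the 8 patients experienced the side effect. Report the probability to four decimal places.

X ~ Binomial(n=8, p=0.40).
P(X ≤ 3) = C(8,0)·0.40^0·0.60^8 + C(8,1)·0.40^1·0.60^7 + C(8,2)·0.40^2·0.60^6 + C(8,3)·0.40^3·0.60^5.
= 0.016796 + 0.089580 + 0.209019 + 0.278692 = 0.5941.

P = 0.5941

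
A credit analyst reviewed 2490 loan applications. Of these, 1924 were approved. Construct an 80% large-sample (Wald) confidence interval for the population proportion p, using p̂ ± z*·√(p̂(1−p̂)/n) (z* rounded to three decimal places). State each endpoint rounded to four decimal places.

(0.7619, 0.7835)

p̂ = 1924/2490 = 0.77269.
Standard error of p̂: √(0.175640/2490) = √0.000070538 = 0.008399.
The 80% critical value is z* = 1.282.
Margin of error: 1.282 × 0.008399 = 0.01077.
CI: 0.77269 ± 0.01077 = (0.7619, 0.7835).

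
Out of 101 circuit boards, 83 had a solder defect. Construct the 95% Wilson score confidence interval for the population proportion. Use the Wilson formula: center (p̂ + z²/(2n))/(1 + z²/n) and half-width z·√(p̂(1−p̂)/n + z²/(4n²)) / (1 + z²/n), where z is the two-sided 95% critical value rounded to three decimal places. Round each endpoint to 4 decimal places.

p̂ = 83/101 = 0.82178; z = 1.960, so z² = 3.841600.
1 + z²/n = 1.038036.
Center = (0.82178 + 0.019018)/1.038036 = 0.80999.
Radicand: p̂(1−p̂)/n + z²/(4n²) = 0.001450062 + 0.000094148 = 0.001544210.
Half-width = z·√(radicand)/denom = 1.960·0.039296/1.038036 = 0.07420.
Interval: 0.80999 ± 0.07420 → (0.7358, 0.8842).

(0.7358, 0.8842)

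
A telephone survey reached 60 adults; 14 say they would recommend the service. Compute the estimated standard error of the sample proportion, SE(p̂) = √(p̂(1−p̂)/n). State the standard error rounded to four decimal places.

SE = 0.0546

The sample proportion is 14/60 = 0.23333.
p̂(1−p̂) = 0.23333·0.76667 = 0.178887.
Dividing by n and taking the root: √0.002981450 = 0.0546.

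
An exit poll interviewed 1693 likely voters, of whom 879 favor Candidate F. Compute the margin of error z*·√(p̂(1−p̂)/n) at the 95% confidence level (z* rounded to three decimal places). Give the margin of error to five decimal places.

ME = 0.02380

With x = 879 successes in n = 1693, p̂ = 0.51920.
SE = √(p̂(1−p̂)/n) = √(0.249631/1693) = 0.012143.
For 95% confidence, z* = 1.960.
ME = 1.960·0.012143 = 0.02380.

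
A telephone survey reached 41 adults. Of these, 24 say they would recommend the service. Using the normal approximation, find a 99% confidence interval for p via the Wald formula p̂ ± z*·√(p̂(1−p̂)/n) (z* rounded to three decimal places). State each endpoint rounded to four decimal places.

With x = 24 successes in n = 41, p̂ = 0.58537.
SE = √(p̂(1−p̂)/n) = √(0.242713/41) = 0.076940.
For 99% confidence, z* = 2.576.
Margin of error: 2.576 × 0.076940 = 0.19820.
So the interval runs from 0.3872 to 0.7836.

(0.3872, 0.7836)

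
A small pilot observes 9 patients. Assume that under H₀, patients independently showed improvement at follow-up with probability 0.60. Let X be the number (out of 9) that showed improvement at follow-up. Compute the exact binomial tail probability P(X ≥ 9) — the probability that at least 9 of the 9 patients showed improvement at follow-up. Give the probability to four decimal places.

X ~ Binomial(n=9, p=0.60).
P(X ≥ 9) = C(9,9)·0.60^9·0.40^0.
= 0.010078 = 0.0101.

P = 0.0101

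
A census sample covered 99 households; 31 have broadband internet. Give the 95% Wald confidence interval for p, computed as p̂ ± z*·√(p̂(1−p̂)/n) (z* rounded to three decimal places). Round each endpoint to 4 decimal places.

The sample proportion is 31/99 = 0.31313.
Standard error of p̂: √(0.215080/99) = √0.002172526 = 0.046610.
z* = 1.960 at the 95% level.
Margin of error: 1.960 × 0.046610 = 0.09136.
So the interval runs from 0.2218 to 0.4045.

(0.2218, 0.4045)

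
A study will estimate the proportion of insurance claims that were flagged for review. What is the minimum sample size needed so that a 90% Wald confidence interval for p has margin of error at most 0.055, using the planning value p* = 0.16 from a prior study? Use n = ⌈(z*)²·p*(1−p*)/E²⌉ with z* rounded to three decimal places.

n = 121

z* = 1.645 at the 90% level.
p*(1−p*) = 0.1344.
Required n before rounding: 2.706025 × 0.1344 / 0.055² = 120.228.
⌈120.228⌉ = 121.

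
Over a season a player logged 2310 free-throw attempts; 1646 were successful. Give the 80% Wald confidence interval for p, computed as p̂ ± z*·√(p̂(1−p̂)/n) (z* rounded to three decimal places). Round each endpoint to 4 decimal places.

With x = 1646 successes in n = 2310, p̂ = 0.71255.
Standard error of p̂: √(0.204821/2310) = √0.000088667 = 0.009416.
The 80% critical value is z* = 1.282.
Margin = 1.282·0.009416 = 0.01207.
Interval: 0.71255 ± 0.01207 → (0.7005, 0.7246).

(0.7005, 0.7246)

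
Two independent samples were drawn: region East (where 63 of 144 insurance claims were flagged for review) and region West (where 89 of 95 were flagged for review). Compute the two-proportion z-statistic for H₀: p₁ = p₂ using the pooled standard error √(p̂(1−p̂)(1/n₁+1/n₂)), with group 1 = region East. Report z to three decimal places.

z = -7.852

p̂₁ = 63/144 = 0.43750, p̂₂ = 89/95 = 0.93684.
Pooled p̂ = (63+89)/(144+95) = 152/239 = 0.63598.
Pooled SE = √[0.2315086·0.01747076] ≈ 0.063597.
z = (p̂₁ − p̂₂)/SE = (0.43750 − 0.93684)/0.063597 = -0.49934/0.063597 = -7.852.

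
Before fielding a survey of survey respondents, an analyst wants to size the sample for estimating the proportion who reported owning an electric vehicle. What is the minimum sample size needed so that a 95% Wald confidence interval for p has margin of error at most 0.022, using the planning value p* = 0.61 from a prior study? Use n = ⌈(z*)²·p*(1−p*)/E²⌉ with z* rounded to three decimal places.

z* = 1.960 at the 95% level.
p*(1−p*) = 0.61·0.39 = 0.2379.
Required n before rounding: 3.841600 × 0.2379 / 0.022² = 1888.258.
⌈1888.258⌉ = 1889.

n = 1889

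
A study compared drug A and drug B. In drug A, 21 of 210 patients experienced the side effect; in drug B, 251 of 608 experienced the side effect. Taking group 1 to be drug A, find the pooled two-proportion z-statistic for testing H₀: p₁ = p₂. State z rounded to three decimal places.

Sample proportions: p̂₁ = 21/210 = 0.10000 and p̂₂ = 251/608 = 0.41283.
Pooled p̂ = (21+251)/(210+608) = 272/818 = 0.33252.
Pooled SE = √[0.2219499·0.00640664] ≈ 0.037709.
z = (p̂₁ − p̂₂)/SE = (0.10000 − 0.41283)/0.037709 = -0.31283/0.037709 = -8.296.

z = -8.296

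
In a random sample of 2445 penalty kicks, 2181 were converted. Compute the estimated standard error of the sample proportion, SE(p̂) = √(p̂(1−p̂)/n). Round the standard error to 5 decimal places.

The sample proportion is 2181/2445 = 0.89202.
p̂(1−p̂) = 0.89202·0.10798 = 0.096320.
SE = √(0.096320/2445) = √0.000039395 = 0.00628.

SE = 0.00628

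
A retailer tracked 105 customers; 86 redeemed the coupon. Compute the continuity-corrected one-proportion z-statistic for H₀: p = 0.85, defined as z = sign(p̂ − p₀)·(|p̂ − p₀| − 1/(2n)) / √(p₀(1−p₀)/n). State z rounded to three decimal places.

z = -0.752

With x = 86 successes in n = 105, p̂ = 0.81905. p̂ − p₀ = -0.030952.
1/(2n) = 0.004762.
Corrected numerator: |-0.030952| − 0.004762 = 0.026190.
Null standard error: √(0.85·0.15/105) = √0.001214286 = 0.034847.
z = (−)0.026190/0.034847 = -0.752.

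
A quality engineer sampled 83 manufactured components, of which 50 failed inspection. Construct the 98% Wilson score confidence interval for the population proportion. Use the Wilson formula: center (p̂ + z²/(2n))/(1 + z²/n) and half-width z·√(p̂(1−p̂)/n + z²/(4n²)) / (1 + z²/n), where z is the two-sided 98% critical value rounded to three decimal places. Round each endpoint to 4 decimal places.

p̂ = 50/83 = 0.60241; z = 2.326, so z² = 5.410276.
1 + z²/n = 1.065184.
Center = (0.60241 + 0.032592)/1.065184 = 0.59614.
Radicand: p̂(1−p̂)/n + z²/(4n²) = 0.002885690 + 0.000196337 = 0.003082027.
Half-width = z·√(radicand)/denom = 2.326·0.055516/1.065184 = 0.12123.
So the interval runs from 0.4749 to 0.7174.

(0.4749, 0.7174)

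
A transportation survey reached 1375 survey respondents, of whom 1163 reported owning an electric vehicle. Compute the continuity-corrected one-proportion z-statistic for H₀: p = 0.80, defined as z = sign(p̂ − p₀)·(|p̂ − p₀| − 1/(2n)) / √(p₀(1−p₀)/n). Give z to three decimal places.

z = 4.214

The sample proportion is 1163/1375 = 0.84582. p̂ − p₀ = 0.045818.
Continuity correction 1/(2n) = 1/2750 = 0.000364.
Corrected numerator: |0.045818| − 0.000364 = 0.045454.
Null standard error: √(0.80·0.20/1375) = √0.000116364 = 0.010787.
z = (+)0.045454/0.010787 = 4.214.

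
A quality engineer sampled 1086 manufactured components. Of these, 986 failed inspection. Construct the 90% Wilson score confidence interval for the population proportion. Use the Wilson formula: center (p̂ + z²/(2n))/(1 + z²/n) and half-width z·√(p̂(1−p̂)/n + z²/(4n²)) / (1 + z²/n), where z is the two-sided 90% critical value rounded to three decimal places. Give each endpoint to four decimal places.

(0.8925, 0.9214)

Here p̂ = 986/1086 = 0.90792 and z = 1.645 (z² = 2.706025).
Denominator 1 + z²/n = 1 + 2.706025/1086 = 1.002492.
Center = (0.90792 + 0.001246)/1.002492 = 0.90691.
Radicand: p̂(1−p̂)/n + z²/(4n²) = 0.000076982 + 0.000000574 = 0.000077556.
Half-width = z·√(radicand)/denom = 1.645·0.008807/1.002492 = 0.01445.
Interval: 0.90691 ± 0.01445 → (0.8925, 0.9214).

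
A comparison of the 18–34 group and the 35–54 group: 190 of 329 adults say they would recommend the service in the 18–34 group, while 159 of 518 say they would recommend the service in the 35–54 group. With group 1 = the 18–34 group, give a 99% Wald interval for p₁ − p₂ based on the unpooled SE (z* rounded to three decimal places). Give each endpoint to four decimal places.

(0.1831, 0.3580)

p̂₁ = 190/329 = 0.57751, p̂₂ = 159/518 = 0.30695; p̂₁ − p̂₂ = 0.27056.
Unpooled SE = √(p̂₁(1−p̂₁)/n₁ + p̂₂(1−p̂₂)/n₂) = √(0.000741619 + 0.000410679) = 0.033946.
The 99% critical value is z* = 2.576. Margin of error = 0.08744.
So the interval runs from 0.1831 to 0.3580.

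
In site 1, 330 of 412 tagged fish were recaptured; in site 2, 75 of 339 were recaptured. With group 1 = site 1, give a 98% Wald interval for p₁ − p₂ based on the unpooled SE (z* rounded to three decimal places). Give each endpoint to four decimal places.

(0.5101, 0.6493)

p̂₁ = 0.80097, p̂₂ = 0.22124, so the observed difference is 0.57973.
SE = √(0.000386933 + 0.000508237) = √0.000895170 = 0.029919.
The 98% critical value is z* = 2.326. Margin of error = 0.06959.
Interval: 0.57973 ± 0.06959 → (0.5101, 0.6493).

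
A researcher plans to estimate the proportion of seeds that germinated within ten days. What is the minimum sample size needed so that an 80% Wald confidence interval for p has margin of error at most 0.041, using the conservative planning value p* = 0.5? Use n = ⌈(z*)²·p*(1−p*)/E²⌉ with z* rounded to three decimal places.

The 80% critical value is z* = 1.282.
p*(1−p*) = 0.2500.
(z*)²·p*(1−p*)/E² = 1.643524·0.2500/0.001681 = 244.427.
⌈244.427⌉ = 245.

n = 245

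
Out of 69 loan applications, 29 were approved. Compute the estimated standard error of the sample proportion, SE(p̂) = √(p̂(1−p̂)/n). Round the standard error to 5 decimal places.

SE = 0.05942

The sample proportion is 29/69 = 0.42029.
p̂(1−p̂) = 0.42029·0.57971 = 0.243646.
SE = √(0.243646/69) = √0.003531101 = 0.05942.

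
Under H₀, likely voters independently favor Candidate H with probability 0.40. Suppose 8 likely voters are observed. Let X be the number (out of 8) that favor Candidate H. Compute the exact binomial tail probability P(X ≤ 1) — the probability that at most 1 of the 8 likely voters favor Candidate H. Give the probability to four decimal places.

P = 0.1064

X is binomial with n = 8 and p = 0.40.
P(X ≤ 1) = C(8,0)·0.40^0·0.60^8 + C(8,1)·0.40^1·0.60^7.
= 0.016796 + 0.089580 = 0.1064.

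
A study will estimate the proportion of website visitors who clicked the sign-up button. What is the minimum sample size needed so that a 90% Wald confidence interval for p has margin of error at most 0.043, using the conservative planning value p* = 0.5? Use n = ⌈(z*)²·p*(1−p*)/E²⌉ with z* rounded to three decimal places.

z* = 1.645 at the 90% level.
p*(1−p*) = 0.2500.
Required n before rounding: 2.706025 × 0.2500 / 0.043² = 365.877.
Rounding up, n = 366.

n = 366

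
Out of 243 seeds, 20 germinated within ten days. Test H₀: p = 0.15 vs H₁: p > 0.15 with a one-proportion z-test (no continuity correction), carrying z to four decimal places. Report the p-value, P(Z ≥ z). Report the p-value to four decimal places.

p-value = 0.9984

Sample proportion p̂ = 20/243 = 0.08230.
Null standard error: √(0.15·0.85/243) = √0.000524691 = 0.022906.
z = (p̂ − p₀)/SE = (20/243 − 0.15)/0.022906 ≈ -2.9553.
From the standard normal, P(Z ≥ z) = 0.9984.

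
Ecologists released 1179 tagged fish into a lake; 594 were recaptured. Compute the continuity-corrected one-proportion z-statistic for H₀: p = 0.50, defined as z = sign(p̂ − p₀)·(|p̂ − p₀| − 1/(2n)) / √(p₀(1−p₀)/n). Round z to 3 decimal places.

Sample proportion p̂ = 594/1179 = 0.50382. p̂ − p₀ = 0.003817.
1/(2n) = 0.000424.
Corrected numerator: |0.003817| − 0.000424 = 0.003393.
Under H₀, SE = √(p₀(1−p₀)/n) = √(0.50·0.50/1179) = √0.000212044 = 0.014562.
z = +0.003393/0.014562 = 0.233.

z = 0.233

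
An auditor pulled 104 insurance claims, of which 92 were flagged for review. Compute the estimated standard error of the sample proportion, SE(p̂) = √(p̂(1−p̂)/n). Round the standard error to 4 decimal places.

The sample proportion is 92/104 = 0.88462.
p̂(1−p̂) = 0.102067.
SE = √(0.102067/104) = 0.0313.

SE = 0.0313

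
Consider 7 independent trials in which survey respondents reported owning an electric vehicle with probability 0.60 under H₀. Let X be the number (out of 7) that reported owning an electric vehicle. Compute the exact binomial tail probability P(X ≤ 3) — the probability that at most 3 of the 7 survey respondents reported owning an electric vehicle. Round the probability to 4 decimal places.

P = 0.2898

X is binomial with n = 7 and p = 0.60.
P(X ≤ 3) = C(7,0)·0.60^0·0.40^7 + C(7,1)·0.60^1·0.40^6 + C(7,2)·0.60^2·0.40^5 + C(7,3)·0.60^3·0.40^4.
= 0.001638 + 0.017203 + 0.077414 + 0.193536 = 0.2898.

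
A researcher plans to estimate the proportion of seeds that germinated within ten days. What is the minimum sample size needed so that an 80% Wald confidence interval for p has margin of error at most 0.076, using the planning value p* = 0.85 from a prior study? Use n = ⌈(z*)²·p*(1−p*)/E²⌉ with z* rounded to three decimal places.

The 80% critical value is z* = 1.282.
p*(1−p*) = 0.85·0.15 = 0.1275.
(z*)²·p*(1−p*)/E² = 1.643524·0.1275/0.005776 = 36.279.
Rounding up, n = 37.

n = 37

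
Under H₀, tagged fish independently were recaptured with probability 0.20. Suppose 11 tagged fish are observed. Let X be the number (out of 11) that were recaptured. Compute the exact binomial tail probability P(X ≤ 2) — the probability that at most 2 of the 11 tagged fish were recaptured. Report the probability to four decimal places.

X is binomial with n = 11 and p = 0.20.
P(X ≤ 2) = C(11,0)·0.20^0·0.80^11 + C(11,1)·0.20^1·0.80^10 + C(11,2)·0.20^2·0.80^9.
= 0.085899 + 0.236223 + 0.295279 = 0.6174.

P = 0.6174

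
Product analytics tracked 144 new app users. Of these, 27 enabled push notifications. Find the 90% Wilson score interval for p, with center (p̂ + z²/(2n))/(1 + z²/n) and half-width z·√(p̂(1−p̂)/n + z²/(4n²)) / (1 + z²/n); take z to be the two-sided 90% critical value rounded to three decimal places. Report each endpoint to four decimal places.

(0.1399, 0.2466)

Here p̂ = 27/144 = 0.18750 and z = 1.645 (z² = 2.706025).
1 + z²/n = 1.018792.
Center = (0.18750 + 0.009396)/1.018792 = 0.19326.
Radicand: p̂(1−p̂)/n + z²/(4n²) = 0.001057943 + 0.000032625 = 0.001090568.
Half-width = 1.645·√0.001090568/1.018792 = 0.05332.
So the interval runs from 0.1399 to 0.2466.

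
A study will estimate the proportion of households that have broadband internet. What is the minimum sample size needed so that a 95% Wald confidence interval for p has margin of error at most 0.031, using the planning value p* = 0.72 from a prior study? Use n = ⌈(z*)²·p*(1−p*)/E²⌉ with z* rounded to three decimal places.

For 95% confidence, z* = 1.960.
p*(1−p*) = 0.72·0.28 = 0.2016.
(z*)²·p*(1−p*)/E² = 3.841600·0.2016/0.000961 = 805.897.
⌈805.897⌉ = 806.

n = 806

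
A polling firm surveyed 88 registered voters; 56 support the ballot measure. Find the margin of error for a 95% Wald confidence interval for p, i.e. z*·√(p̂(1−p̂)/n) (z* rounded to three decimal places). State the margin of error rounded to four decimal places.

p̂ = 56/88 = 0.63636.
SE(p̂) = √(0.63636·0.36364/88) = 0.051280.
The 95% critical value is z* = 1.960.
So ME = 0.1005.

ME = 0.1005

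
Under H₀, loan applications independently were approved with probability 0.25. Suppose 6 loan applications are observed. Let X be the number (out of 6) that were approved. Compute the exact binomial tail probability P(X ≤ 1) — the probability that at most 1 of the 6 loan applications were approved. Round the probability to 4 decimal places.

X ~ Binomial(n=6, p=0.25).
P(X ≤ 1) = C(6,0)·0.25^0·0.75^6 + C(6,1)·0.25^1·0.75^5.
= 0.177979 + 0.355957 = 0.5339.

P = 0.5339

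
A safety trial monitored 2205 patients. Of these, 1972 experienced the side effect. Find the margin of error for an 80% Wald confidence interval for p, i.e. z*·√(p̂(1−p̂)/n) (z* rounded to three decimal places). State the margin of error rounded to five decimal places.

p̂ = 1972/2205 = 0.89433.
SE(p̂) = √(0.89433·0.10567/2205) = 0.006547.
For 80% confidence, z* = 1.282.
So ME = 0.00839.

ME = 0.00839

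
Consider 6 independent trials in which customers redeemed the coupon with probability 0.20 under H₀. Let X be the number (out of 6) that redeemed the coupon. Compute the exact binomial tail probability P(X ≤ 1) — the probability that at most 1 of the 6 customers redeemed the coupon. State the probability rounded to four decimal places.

P = 0.6554

X ~ Binomial(n=6, p=0.20).
P(X ≤ 1) = C(6,0)·0.20^0·0.80^6 + C(6,1)·0.20^1·0.80^5.
= 0.262144 + 0.393216 = 0.6554.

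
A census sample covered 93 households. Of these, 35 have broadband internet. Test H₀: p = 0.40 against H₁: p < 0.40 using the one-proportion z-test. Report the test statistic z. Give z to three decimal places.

z = -0.466

The sample proportion is 35/93 = 0.37634.
SE₀ = √(0.40·0.60/93) = 0.050800.
z = (0.37634 − 0.40)/0.050800 = -0.02366/0.050800 = -0.466.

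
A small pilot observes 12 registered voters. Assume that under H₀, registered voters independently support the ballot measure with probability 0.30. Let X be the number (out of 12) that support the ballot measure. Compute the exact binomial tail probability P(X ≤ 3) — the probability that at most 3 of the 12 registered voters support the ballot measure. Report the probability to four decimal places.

P = 0.4925

X ~ Binomial(n=12, p=0.30).
P(X ≤ 3) = C(12,0)·0.30^0·0.70^12 + C(12,1)·0.30^1·0.70^11 + C(12,2)·0.30^2·0.70^10 + C(12,3)·0.30^3·0.70^9.
= 0.013841 + 0.071184 + 0.167790 + 0.239700 = 0.4925.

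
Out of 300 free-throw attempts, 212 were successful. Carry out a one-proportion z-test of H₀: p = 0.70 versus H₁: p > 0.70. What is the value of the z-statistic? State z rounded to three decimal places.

z = 0.252

p̂ = 212/300 = 0.70667.
Null standard error: √(0.70·0.30/300) = √0.000700000 = 0.026458.
z = (0.70667 − 0.70)/0.026458 = 0.00667/0.026458 = 0.252.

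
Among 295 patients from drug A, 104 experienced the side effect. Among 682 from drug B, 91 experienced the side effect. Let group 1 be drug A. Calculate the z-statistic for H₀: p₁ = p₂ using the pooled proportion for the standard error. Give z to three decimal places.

z = 7.867

Sample proportions: p̂₁ = 104/295 = 0.35254 and p̂₂ = 91/682 = 0.13343.
Pooled p̂ = (104+91)/(295+682) = 195/977 = 0.19959.
SE = √[p̂(1−p̂)(1/n₁+1/n₂)] = √[0.19959·0.80041·(1/295+1/682)] ≈ 0.027853.
z = 0.21911/0.027853 = 7.867.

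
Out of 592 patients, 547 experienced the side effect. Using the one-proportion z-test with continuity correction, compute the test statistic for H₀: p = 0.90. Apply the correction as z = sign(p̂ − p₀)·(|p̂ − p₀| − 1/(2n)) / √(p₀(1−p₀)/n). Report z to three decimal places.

z = 1.877

Sample proportion p̂ = 547/592 = 0.92399. p̂ − p₀ = 0.023986.
1/(2n) = 0.000845.
Corrected numerator: |0.023986| − 0.000845 = 0.023141.
Null standard error: √(0.90·0.10/592) = √0.000152027 = 0.012330.
z = (+)0.023141/0.012330 = 1.877.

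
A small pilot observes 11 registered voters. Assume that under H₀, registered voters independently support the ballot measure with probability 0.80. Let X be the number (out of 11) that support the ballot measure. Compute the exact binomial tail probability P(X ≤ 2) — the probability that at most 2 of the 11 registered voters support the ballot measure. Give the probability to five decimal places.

P = 0.00002

X ~ Binomial(n=11, p=0.80).
P(X ≤ 2) = C(11,0)·0.80^0·0.20^11 + C(11,1)·0.80^1·0.20^10 + C(11,2)·0.80^2·0.20^9.
= 0.000000 + 0.000001 + 0.000018 = 0.00002.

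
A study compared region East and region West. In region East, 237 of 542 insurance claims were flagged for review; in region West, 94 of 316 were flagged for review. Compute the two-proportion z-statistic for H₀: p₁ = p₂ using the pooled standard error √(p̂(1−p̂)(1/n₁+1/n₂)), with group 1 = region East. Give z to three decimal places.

z = 4.058

p̂₁ = 237/542 = 0.43727, p̂₂ = 94/316 = 0.29747.
Pooling: p̂ = 331/858 = 0.38578.
SE = √[p̂(1−p̂)(1/n₁+1/n₂)] = √[0.38578·0.61422·(1/542+1/316)] ≈ 0.034453.
z = 0.13980/0.034453 = 4.058.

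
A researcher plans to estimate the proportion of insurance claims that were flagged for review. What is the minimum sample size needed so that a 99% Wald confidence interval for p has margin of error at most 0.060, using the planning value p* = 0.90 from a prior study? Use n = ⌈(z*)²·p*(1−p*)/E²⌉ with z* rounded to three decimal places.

n = 166

For 99% confidence, z* = 2.576.
p*(1−p*) = 0.90·0.10 = 0.0900.
Required n before rounding: 6.635776 × 0.0900 / 0.060² = 165.894.
⌈165.894⌉ = 166.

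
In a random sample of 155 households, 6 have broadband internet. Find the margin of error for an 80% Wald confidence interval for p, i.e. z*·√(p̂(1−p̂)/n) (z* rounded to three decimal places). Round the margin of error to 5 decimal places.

ME = 0.01986

Sample proportion p̂ = 6/155 = 0.03871.
SE = √(p̂(1−p̂)/n) = √(0.037211/155) = 0.015494.
The 80% critical value is z* = 1.282.
So ME = 0.01986.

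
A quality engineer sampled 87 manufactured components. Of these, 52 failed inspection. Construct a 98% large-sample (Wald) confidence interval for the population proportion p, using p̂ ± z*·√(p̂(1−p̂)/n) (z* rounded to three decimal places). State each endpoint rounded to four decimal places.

With x = 52 successes in n = 87, p̂ = 0.59770.
SE = √(p̂(1−p̂)/n) = √(0.240454/87) = 0.052572.
For 98% confidence, z* = 2.326.
Margin = 2.326·0.052572 = 0.12228.
So the interval runs from 0.4754 to 0.7200.

(0.4754, 0.7200)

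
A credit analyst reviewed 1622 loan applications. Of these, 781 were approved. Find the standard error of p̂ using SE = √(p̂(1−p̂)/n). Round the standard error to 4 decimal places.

p̂ = 781/1622 = 0.48150.
p̂(1−p̂) = 0.48150·0.51850 = 0.249658.
SE = √(0.249658/1622) = √0.000153920 = 0.0124.

SE = 0.0124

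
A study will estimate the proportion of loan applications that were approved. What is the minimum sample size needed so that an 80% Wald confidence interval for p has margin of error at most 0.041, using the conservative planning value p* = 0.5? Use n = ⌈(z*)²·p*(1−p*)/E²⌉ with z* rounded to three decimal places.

n = 245

z* = 1.282 at the 80% level.
p*(1−p*) = 0.2500.
Required n before rounding: 1.643524 × 0.2500 / 0.041² = 244.427.
⌈244.427⌉ = 245.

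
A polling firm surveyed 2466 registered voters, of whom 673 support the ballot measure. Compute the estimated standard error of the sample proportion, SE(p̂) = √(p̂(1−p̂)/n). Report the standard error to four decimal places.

The sample proportion is 673/2466 = 0.27291.
p̂(1−p̂) = 0.198430.
SE = √(0.198430/2466) = 0.0090.

SE = 0.0090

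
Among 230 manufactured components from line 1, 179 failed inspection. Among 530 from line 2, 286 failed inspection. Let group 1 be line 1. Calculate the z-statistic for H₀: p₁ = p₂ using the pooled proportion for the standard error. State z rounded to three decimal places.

p̂₁ = 179/230 = 0.77826, p̂₂ = 286/530 = 0.53962.
Pooled p̂ = (179+286)/(230+530) = 465/760 = 0.61184.
Pooled SE = √[0.2374913·0.00623462] ≈ 0.038479.
z = 0.23864/0.038479 = 6.202.

z = 6.202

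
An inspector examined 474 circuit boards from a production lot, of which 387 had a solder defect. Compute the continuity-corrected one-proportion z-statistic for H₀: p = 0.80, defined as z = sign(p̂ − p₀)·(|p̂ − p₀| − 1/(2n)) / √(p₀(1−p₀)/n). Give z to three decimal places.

z = 0.838

With x = 387 successes in n = 474, p̂ = 0.81646. p̂ − p₀ = 0.016456.
Continuity correction 1/(2n) = 1/948 = 0.001055.
Corrected numerator: |0.016456| − 0.001055 = 0.015401.
Under H₀, SE = √(p₀(1−p₀)/n) = √(0.80·0.20/474) = √0.000337553 = 0.018373.
z = +0.015401/0.018373 = 0.838.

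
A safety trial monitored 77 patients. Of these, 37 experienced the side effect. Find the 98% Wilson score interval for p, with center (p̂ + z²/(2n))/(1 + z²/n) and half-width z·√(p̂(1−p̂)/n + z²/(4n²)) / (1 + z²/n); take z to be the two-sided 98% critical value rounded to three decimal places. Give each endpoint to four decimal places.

(0.3538, 0.6098)

p̂ = 37/77 = 0.48052; z = 2.326, so z² = 5.410276.
Denominator 1 + z²/n = 1 + 5.410276/77 = 1.070263.
Center = (0.48052 + 0.035132)/1.070263 = 0.48180.
Radicand: p̂(1−p̂)/n + z²/(4n²) = 0.003241825 + 0.000228128 = 0.003469953.
Half-width = 2.326·√0.003469953/1.070263 = 0.12802.
Interval: 0.48180 ± 0.12802 → (0.3538, 0.6098).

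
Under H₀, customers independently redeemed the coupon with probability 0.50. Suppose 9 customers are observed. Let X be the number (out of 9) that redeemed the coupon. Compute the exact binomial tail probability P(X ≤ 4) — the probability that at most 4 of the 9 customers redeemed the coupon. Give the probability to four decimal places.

P = 0.5000

X is binomial with n = 9 and p = 0.50.
P(X ≤ 4) = Σ_{j=0}^{4} C(9,j)·0.50^j·0.50^{9−j}.
= 0.001953 + 0.017578 + 0.070312 + 0.164062 + 0.246094 = 0.5000.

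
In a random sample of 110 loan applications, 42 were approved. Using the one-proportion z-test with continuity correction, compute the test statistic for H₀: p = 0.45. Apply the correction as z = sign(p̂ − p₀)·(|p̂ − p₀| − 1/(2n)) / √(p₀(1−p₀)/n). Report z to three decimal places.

p̂ = 42/110 = 0.38182. p̂ − p₀ = -0.068182.
Continuity correction 1/(2n) = 1/220 = 0.004545.
Corrected numerator: |-0.068182| − 0.004545 = 0.063637.
Under H₀, SE = √(p₀(1−p₀)/n) = √(0.45·0.55/110) = √0.002250000 = 0.047434.
z = −0.063637/0.047434 = -1.342.

z = -1.342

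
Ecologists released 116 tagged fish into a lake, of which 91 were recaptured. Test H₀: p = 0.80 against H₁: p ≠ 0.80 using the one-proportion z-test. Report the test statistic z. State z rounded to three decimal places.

z = -0.418

p̂ = 91/116 = 0.78448.
Null standard error: √(0.80·0.20/116) = √0.001379310 = 0.037139.
Test statistic: z = -0.01552/0.037139 = -0.418.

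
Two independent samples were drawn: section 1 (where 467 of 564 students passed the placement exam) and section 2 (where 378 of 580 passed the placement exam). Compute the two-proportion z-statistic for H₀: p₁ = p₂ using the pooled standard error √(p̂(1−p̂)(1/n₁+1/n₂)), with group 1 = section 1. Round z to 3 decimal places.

p̂₁ = 467/564 = 0.82801, p̂₂ = 378/580 = 0.65172.
Pooling: p̂ = 845/1144 = 0.73864.
SE = √[p̂(1−p̂)(1/n₁+1/n₂)] = √[0.73864·0.26136·(1/564+1/580)] ≈ 0.025983.
z = 0.17629/0.025983 = 6.785.

z = 6.785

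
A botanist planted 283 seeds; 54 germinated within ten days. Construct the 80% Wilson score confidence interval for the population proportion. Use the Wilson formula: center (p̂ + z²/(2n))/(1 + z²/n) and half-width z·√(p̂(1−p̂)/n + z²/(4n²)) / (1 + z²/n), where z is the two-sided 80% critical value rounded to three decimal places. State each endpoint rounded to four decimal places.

(0.1627, 0.2225)

Here p̂ = 54/283 = 0.19081 and z = 1.282 (z² = 1.643524).
1 + z²/n = 1.005808.
Center = (0.19081 + 0.002904)/1.005808 = 0.19260.
Radicand: p̂(1−p̂)/n + z²/(4n²) = 0.000545594 + 0.000005130 = 0.000550724.
Half-width = 1.282·√0.000550724/1.005808 = 0.02991.
CI: 0.19260 ± 0.02991 = (0.1627, 0.2225).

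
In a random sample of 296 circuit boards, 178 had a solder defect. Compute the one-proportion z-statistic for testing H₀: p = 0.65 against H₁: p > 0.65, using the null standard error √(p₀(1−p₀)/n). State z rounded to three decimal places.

z = -1.755

Sample proportion p̂ = 178/296 = 0.60135.
Under H₀, SE = √(p₀(1−p₀)/n) = √(0.65·0.35/296) = √0.000768581 = 0.027723.
Test statistic: z = -0.04865/0.027723 = -1.755.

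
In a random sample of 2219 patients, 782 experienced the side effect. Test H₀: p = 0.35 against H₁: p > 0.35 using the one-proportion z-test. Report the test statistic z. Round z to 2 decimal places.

With x = 782 successes in n = 2219, p̂ = 0.35241.
Null standard error: √(0.35·0.65/2219) = √0.000102524 = 0.010125.
z = (0.35241 − 0.35)/0.010125 = 0.00241/0.010125 = 0.24.

z = 0.24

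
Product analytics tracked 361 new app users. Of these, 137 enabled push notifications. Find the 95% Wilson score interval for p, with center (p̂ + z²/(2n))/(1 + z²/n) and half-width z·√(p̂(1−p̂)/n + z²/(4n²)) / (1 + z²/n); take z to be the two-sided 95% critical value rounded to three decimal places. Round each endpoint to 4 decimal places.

Here p̂ = 137/361 = 0.37950 and z = 1.960 (z² = 3.841600).
1 + z²/n = 1.010642.
Center = (0.37950 + 0.005321)/1.010642 = 0.38077.
Radicand: p̂(1−p̂)/n + z²/(4n²) = 0.000652299 + 0.000007369 = 0.000659668.
Half-width = z·√(radicand)/denom = 1.960·0.025684/1.010642 = 0.04981.
So the interval runs from 0.3310 to 0.4306.

(0.3310, 0.4306)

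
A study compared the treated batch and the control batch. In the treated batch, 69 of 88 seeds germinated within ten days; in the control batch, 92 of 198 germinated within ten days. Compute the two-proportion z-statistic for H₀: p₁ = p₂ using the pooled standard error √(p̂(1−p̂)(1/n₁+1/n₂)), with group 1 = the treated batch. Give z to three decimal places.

p̂₁ = 69/88 = 0.78409, p̂₂ = 92/198 = 0.46465.
Pooled p̂ = (69+92)/(88+198) = 161/286 = 0.56294.
Pooled SE = √[0.2460389·0.01641414] ≈ 0.063549.
z = 0.31944/0.063549 = 5.027.

z = 5.027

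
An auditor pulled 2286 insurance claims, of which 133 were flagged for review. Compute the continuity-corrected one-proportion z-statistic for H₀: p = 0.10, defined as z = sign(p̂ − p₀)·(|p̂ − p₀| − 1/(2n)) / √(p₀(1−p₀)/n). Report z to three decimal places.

z = -6.630

With x = 133 successes in n = 2286, p̂ = 0.05818. p̂ − p₀ = -0.041820.
Continuity correction 1/(2n) = 1/4572 = 0.000219.
Corrected numerator: |-0.041820| − 0.000219 = 0.041601.
Under H₀, SE = √(p₀(1−p₀)/n) = √(0.10·0.90/2286) = √0.000039370 = 0.006275.
z = (−)0.041601/0.006275 = -6.630.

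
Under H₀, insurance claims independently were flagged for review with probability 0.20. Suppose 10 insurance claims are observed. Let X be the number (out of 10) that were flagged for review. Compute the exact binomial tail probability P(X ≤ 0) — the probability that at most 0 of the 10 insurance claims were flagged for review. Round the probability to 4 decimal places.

X ~ Binomial(n=10, p=0.20).
P(X ≤ 0) = C(10,0)·0.20^0·0.80^10.
= 0.107374 = 0.1074.

P = 0.1074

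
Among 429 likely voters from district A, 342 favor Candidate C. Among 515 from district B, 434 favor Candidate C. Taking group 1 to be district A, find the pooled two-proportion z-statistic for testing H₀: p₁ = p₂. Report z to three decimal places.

z = -1.821

Sample proportions: p̂₁ = 342/429 = 0.79720 and p̂₂ = 434/515 = 0.84272.
Pooled p̂ = (342+434)/(429+515) = 776/944 = 0.82203.
Pooled SE = √[0.1462942·0.00427275] ≈ 0.025002.
z = (p̂₁ − p̂₂)/SE = (0.79720 − 0.84272)/0.025002 = -0.04552/0.025002 = -1.821.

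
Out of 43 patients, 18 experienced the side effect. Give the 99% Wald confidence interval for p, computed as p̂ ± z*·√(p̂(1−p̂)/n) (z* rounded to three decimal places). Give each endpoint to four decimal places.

(0.2248, 0.6124)

Sample proportion p̂ = 18/43 = 0.41860.
Standard error of p̂: √(0.243375/43) = √0.005659879 = 0.075232.
The 99% critical value is z* = 2.576.
Margin of error: 2.576 × 0.075232 = 0.19380.
Interval: 0.41860 ± 0.19380 → (0.2248, 0.6124).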